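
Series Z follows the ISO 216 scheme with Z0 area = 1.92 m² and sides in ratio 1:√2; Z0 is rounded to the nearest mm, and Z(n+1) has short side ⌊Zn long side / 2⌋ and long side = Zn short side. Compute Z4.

Let Z0's short side be w mm. w · w√2 = 1.92 m² = 1,920,000 mm², so w ≈ 1165.2 mm and w√2 ≈ 1647.8 mm → Z0 = 1165 × 1648 mm.
Z1: ⌊1648/2⌋ × 1165 = 824 × 1165 mm
Z2: ⌊1165/2⌋ × 824 = 582 × 824 mm
Z3: ⌊824/2⌋ × 582 = 412 × 582 mm
Z4: ⌊582/2⌋ × 412 = 291 × 412 mm

291 × 412 mm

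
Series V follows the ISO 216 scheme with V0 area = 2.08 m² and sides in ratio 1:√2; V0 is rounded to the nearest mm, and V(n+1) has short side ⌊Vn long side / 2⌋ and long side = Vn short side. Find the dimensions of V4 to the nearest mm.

303 × 428 mm

Let V0's short side be w mm. w · w√2 = 2.08 m² = 2,080,000 mm², so w ≈ 1212.8 mm and w√2 ≈ 1715.1 mm → V0 = 1213 × 1715 mm.
V1: ⌊1715/2⌋ × 1213 = 857 × 1213 mm
V2: ⌊1213/2⌋ × 857 = 606 × 857 mm
V3: ⌊857/2⌋ × 606 = 428 × 606 mm
V4: ⌊606/2⌋ × 428 = 303 × 428 mm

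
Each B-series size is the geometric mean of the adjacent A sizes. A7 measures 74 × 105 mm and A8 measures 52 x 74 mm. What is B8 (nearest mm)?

62 × 88 mm

Short side: √(74 · 52) = √3848 ≈ 62.0 → 62 mm
Long side: √(105 · 74) = √7770 ≈ 88.1 → 88 mm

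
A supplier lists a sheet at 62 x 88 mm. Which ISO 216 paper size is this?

B8 (62 × 88 mm)

Aspect ratio 88/62 ≈ 1.419 — close to the ISO √2 ≈ 1.414.
In the B-series (B0 = 1000 × 1414 mm): B8 = 62 × 88 mm.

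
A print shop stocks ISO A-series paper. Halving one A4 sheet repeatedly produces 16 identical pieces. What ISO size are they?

A8

16 = 2^4, so 4 halving steps.
A4 → A5 → … → A8 after 4 steps.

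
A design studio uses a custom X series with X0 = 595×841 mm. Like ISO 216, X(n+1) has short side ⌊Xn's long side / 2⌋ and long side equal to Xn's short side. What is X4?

148 × 210 mm

X1: ⌊841/2⌋ × 595 = 420 × 595 mm
X2: ⌊595/2⌋ × 420 = 297 × 420 mm
X3: ⌊420/2⌋ × 297 = 210 × 297 mm
X4: ⌊297/2⌋ × 210 = 148 × 210 mm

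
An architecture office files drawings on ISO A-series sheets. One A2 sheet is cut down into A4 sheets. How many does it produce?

4

Each ISO step halves the sheet: 1 × A2 → 2 × A3 → 4 × A4
From A2 to A4 is 2 halving steps: 2^2 = 4.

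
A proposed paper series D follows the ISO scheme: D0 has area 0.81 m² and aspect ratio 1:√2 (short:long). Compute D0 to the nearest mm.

757 × 1070 mm

Let the short side be w mm. Then w · w√2 = 0.81 m² = 810,000 mm².
w² = 810,000/√2, so w ≈ 756.8 mm; long side = w√2 ≈ 1070.3 mm.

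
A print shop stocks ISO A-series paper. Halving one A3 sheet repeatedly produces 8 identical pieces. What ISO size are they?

A6

8 = 2^3, so 3 halving steps.
A3 → A4 → … → A6 after 3 steps.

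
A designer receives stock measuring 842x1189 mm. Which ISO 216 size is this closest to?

Aspect ratio 1189/842 ≈ 1.412 — close to the ISO √2 ≈ 1.414.
In the A-series (A0 area = 1 m²): A0 = 841 × 1189 mm.
Off by 1 mm total — nearest standard size.

A0 (841 × 1189 mm)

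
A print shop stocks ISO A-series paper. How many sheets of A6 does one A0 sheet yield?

Each ISO step halves the sheet: 1 × A0 → 2 × A1 → 4 × A2 → 8 × A3 → …
From A0 to A6 is 6 halving steps: 2^6 = 64.

64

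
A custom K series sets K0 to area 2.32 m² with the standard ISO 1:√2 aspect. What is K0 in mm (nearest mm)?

1281 × 1811 mm

Let the short side be w mm. Then w · w√2 = 2.32 m² = 2,320,000 mm².
w² = 2,320,000/√2, so w ≈ 1280.8 mm; long side = w√2 ≈ 1811.3 mm.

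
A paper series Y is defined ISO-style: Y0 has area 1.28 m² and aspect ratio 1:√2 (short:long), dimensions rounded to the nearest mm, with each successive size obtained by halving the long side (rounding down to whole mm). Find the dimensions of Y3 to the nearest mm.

336 × 475 mm

Let Y0's short side be w mm. w · w√2 = 1.28 m² = 1,280,000 mm², so w ≈ 951.4 mm and w√2 ≈ 1345.4 mm → Y0 = 951 × 1345 mm.
Y1: ⌊1345/2⌋ × 951 = 672 × 951 mm
Y2: ⌊951/2⌋ × 672 = 475 × 672 mm
Y3: ⌊672/2⌋ × 475 = 336 × 475 mm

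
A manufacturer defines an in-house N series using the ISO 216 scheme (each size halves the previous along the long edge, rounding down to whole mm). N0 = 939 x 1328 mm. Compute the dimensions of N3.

N1: ⌊1328/2⌋ × 939 = 664 × 939 mm
N2: ⌊939/2⌋ × 664 = 469 × 664 mm
N3: ⌊664/2⌋ × 469 = 332 × 469 mm

332 × 469 mm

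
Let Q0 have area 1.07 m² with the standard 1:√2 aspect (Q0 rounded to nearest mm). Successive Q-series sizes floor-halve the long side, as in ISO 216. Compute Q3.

Let Q0's short side be w mm. w · w√2 = 1.07 m² = 1,070,000 mm², so w ≈ 869.8 mm and w√2 ≈ 1230.1 mm → Q0 = 870 × 1230 mm.
Q1: ⌊1230/2⌋ × 870 = 615 × 870 mm
Q2: ⌊870/2⌋ × 615 = 435 × 615 mm
Q3: ⌊615/2⌋ × 435 = 307 × 435 mm

307 × 435 mm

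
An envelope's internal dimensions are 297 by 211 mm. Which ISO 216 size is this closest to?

A4 (210 × 297 mm)

Aspect ratio 297/211 ≈ 1.408 — close to the ISO √2 ≈ 1.414.
In the A-series (A0 area = 1 m²): A4 = 210 × 297 mm.
Off by 1 mm total — nearest standard size.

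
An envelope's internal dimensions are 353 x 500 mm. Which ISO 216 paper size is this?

Aspect ratio 500/353 ≈ 1.416 — close to the ISO √2 ≈ 1.414.
In the B-series (B0 = 1000 × 1414 mm): B3 = 353 × 500 mm.

B3 (353 × 500 mm)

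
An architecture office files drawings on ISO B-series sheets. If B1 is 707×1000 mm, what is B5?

176 × 250 mm

B2: ⌊1000/2⌋ × 707 = 500 × 707 mm
B3: ⌊707/2⌋ × 500 = 353 × 500 mm
B4: ⌊500/2⌋ × 353 = 250 × 353 mm
B5: ⌊353/2⌋ × 250 = 176 × 250 mm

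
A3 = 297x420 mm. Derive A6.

105 × 148 mm

A4: ⌊420/2⌋ × 297 = 210 × 297 mm
A5: ⌊297/2⌋ × 210 = 148 × 210 mm
A6: ⌊210/2⌋ × 148 = 105 × 148 mm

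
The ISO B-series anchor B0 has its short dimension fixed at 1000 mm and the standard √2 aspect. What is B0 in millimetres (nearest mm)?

Short side = 1000 mm; long side = 1000√2 ≈ 1414.2 mm.

1000 × 1414 mm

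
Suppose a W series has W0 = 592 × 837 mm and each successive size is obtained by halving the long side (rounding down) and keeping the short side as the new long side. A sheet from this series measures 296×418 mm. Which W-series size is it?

W2

W0: 592 × 837 mm
W1: 418 × 592 mm
W2: 296 × 418 mm
W3: 209 × 296 mm
→ matches W2.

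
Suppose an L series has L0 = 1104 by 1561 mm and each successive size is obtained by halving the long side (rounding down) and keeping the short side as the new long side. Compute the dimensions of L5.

L1: ⌊1561/2⌋ × 1104 = 780 × 1104 mm
L2: ⌊1104/2⌋ × 780 = 552 × 780 mm
L3: ⌊780/2⌋ × 552 = 390 × 552 mm
L4: ⌊552/2⌋ × 390 = 276 × 390 mm
L5: ⌊390/2⌋ × 276 = 195 × 276 mm

195 × 276 mm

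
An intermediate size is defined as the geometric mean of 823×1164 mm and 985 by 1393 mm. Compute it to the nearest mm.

Short side: √(823 · 985) = √810655 ≈ 900.4 → 900 mm
Long side: √(1164 · 1393) = √1621452 ≈ 1273.4 → 1273 mm

900 × 1273 mm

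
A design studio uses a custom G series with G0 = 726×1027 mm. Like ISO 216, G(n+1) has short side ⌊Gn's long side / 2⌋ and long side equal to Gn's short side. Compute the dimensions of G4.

181 × 256 mm

G1: ⌊1027/2⌋ × 726 = 513 × 726 mm
G2: ⌊726/2⌋ × 513 = 363 × 513 mm
G3: ⌊513/2⌋ × 363 = 256 × 363 mm
G4: ⌊363/2⌋ × 256 = 181 × 256 mm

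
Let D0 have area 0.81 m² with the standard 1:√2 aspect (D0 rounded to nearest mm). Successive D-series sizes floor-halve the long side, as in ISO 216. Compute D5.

Let D0's short side be w mm. w · w√2 = 0.81 m² = 810,000 mm², so w ≈ 756.8 mm and w√2 ≈ 1070.3 mm → D0 = 757 × 1070 mm.
D1: ⌊1070/2⌋ × 757 = 535 × 757 mm
D2: ⌊757/2⌋ × 535 = 378 × 535 mm
D3: ⌊535/2⌋ × 378 = 267 × 378 mm
D4: ⌊378/2⌋ × 267 = 189 × 267 mm
D5: ⌊267/2⌋ × 189 = 133 × 189 mm

133 × 189 mm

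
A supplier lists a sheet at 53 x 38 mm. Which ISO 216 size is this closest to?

A9 (37 × 52 mm)

Aspect ratio 53/38 ≈ 1.395 (ISO target is √2 ≈ 1.414).
In the A-series (A0 area = 1 m²): A9 = 37 × 52 mm.
Off by 2 mm total — nearest standard size.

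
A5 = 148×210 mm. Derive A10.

A6: ⌊210/2⌋ × 148 = 105 × 148 mm
A7: ⌊148/2⌋ × 105 = 74 × 105 mm
A8: ⌊105/2⌋ × 74 = 52 × 74 mm
A9: ⌊74/2⌋ × 52 = 37 × 52 mm
A10: ⌊52/2⌋ × 37 = 26 × 37 mm

26 × 37 mm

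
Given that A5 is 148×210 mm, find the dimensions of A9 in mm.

37 × 52 mm

A6: ⌊210/2⌋ × 148 = 105 × 148 mm
A7: ⌊148/2⌋ × 105 = 74 × 105 mm
A8: ⌊105/2⌋ × 74 = 52 × 74 mm
A9: ⌊74/2⌋ × 52 = 37 × 52 mm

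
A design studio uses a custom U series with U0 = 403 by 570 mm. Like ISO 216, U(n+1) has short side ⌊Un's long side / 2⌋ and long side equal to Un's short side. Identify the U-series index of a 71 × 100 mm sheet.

U5

U0: 403 × 570 mm
U1: 285 × 403 mm
U2: 201 × 285 mm
U3: 142 × 201 mm
U4: 100 × 142 mm
U5: 71 × 100 mm
U6: 50 × 71 mm
→ matches U5.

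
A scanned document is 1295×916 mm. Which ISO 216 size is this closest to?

C0 (917 × 1297 mm)

Aspect ratio 1295/916 ≈ 1.414 — close to the ISO √2 ≈ 1.414.
In the C-series (envelope sizes, between A and B): C0 = 917 × 1297 mm.
Off by 3 mm total — nearest standard size.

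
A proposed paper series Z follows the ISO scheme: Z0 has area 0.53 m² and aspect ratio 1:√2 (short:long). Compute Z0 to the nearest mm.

612 × 866 mm

Let the short side be w mm. Then w · w√2 = 0.53 m² = 530,000 mm².
w² = 530,000/√2, so w ≈ 612.2 mm; long side = w√2 ≈ 865.8 mm.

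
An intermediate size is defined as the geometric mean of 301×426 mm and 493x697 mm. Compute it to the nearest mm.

Short side: √(301 · 493) = √148393 ≈ 385.2 → 385 mm
Long side: √(426 · 697) = √296922 ≈ 544.9 → 545 mm

385 × 545 mm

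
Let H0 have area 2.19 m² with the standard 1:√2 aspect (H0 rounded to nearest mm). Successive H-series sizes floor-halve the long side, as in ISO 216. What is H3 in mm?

Let H0's short side be w mm. w · w√2 = 2.19 m² = 2,190,000 mm², so w ≈ 1244.4 mm and w√2 ≈ 1759.9 mm → H0 = 1244 × 1760 mm.
H1: ⌊1760/2⌋ × 1244 = 880 × 1244 mm
H2: ⌊1244/2⌋ × 880 = 622 × 880 mm
H3: ⌊880/2⌋ × 622 = 440 × 622 mm

440 × 622 mm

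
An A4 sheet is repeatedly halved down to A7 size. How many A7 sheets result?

A4 = 210 × 297 mm; A7 = 74 × 105 mm.
Each halving step doubles the count; 3 steps from A4 to A7.
2^3 = 8.

8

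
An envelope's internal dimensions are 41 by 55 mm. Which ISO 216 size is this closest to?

Aspect ratio 55/41 ≈ 1.341 (ISO target is √2 ≈ 1.414).
In the C-series (envelope sizes, between A and B): C9 = 40 × 57 mm.
Off by 3 mm total — nearest standard size.

C9 (40 × 57 mm)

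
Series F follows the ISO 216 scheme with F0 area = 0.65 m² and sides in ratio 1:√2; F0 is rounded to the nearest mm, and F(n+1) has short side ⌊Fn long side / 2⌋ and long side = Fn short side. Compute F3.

239 × 339 mm

Let F0's short side be w mm. w · w√2 = 0.65 m² = 650,000 mm², so w ≈ 678.0 mm and w√2 ≈ 958.8 mm → F0 = 678 × 959 mm.
F1: ⌊959/2⌋ × 678 = 479 × 678 mm
F2: ⌊678/2⌋ × 479 = 339 × 479 mm
F3: ⌊479/2⌋ × 339 = 239 × 339 mm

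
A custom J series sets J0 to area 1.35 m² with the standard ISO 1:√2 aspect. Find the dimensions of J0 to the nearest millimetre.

977 × 1382 mm

Let the short side be w mm. Then w · w√2 = 1.35 m² = 1,350,000 mm².
w² = 1,350,000/√2, so w ≈ 977.0 mm; long side = w√2 ≈ 1381.7 mm.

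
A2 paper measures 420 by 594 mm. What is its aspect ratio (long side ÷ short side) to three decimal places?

1.414

594 / 420 = 1.414
Matches √2 ≈ 1.414 — the ISO 216 defining ratio.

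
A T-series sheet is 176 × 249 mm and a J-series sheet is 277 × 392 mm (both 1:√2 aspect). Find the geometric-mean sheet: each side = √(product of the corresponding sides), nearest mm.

Short side: √(176 · 277) = √48752 ≈ 220.8 → 221 mm
Long side: √(249 · 392) = √97608 ≈ 312.4 → 312 mm

221 × 312 mm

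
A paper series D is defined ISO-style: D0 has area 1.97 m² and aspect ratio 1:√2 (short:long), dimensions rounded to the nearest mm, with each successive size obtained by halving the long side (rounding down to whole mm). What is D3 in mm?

417 × 590 mm

Let D0's short side be w mm. w · w√2 = 1.97 m² = 1,970,000 mm², so w ≈ 1180.3 mm and w√2 ≈ 1669.1 mm → D0 = 1180 × 1669 mm.
D1: ⌊1669/2⌋ × 1180 = 834 × 1180 mm
D2: ⌊1180/2⌋ × 834 = 590 × 834 mm
D3: ⌊834/2⌋ × 590 = 417 × 590 mm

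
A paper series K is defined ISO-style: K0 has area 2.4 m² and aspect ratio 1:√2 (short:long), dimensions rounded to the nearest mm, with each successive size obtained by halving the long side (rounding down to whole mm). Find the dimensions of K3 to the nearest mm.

Let K0's short side be w mm. w · w√2 = 2.4 m² = 2,400,000 mm², so w ≈ 1302.7 mm and w√2 ≈ 1842.3 mm → K0 = 1303 × 1842 mm.
K1: ⌊1842/2⌋ × 1303 = 921 × 1303 mm
K2: ⌊1303/2⌋ × 921 = 651 × 921 mm
K3: ⌊921/2⌋ × 651 = 460 × 651 mm

460 × 651 mm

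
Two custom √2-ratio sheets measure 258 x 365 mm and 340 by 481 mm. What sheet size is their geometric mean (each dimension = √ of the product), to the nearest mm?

296 × 419 mm

Short side: √(258 · 340) = √87720 ≈ 296.2 → 296 mm
Long side: √(365 · 481) = √175565 ≈ 419.0 → 419 mm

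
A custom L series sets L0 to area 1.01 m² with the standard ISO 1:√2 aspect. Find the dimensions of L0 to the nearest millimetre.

845 × 1195 mm

Let the short side be w mm. Then w · w√2 = 1.01 m² = 1,010,000 mm².
w² = 1,010,000/√2, so w ≈ 845.1 mm; long side = w√2 ≈ 1195.1 mm.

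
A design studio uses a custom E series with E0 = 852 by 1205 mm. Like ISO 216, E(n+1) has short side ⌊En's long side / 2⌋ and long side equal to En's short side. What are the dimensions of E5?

150 × 213 mm

E1: ⌊1205/2⌋ × 852 = 602 × 852 mm
E2: ⌊852/2⌋ × 602 = 426 × 602 mm
E3: ⌊602/2⌋ × 426 = 301 × 426 mm
E4: ⌊426/2⌋ × 301 = 213 × 301 mm
E5: ⌊301/2⌋ × 213 = 150 × 213 mm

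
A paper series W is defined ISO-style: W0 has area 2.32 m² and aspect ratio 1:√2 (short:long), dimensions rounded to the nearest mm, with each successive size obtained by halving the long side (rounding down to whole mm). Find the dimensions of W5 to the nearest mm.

Let W0's short side be w mm. w · w√2 = 2.32 m² = 2,320,000 mm², so w ≈ 1280.8 mm and w√2 ≈ 1811.3 mm → W0 = 1281 × 1811 mm.
W1: ⌊1811/2⌋ × 1281 = 905 × 1281 mm
W2: ⌊1281/2⌋ × 905 = 640 × 905 mm
W3: ⌊905/2⌋ × 640 = 452 × 640 mm
W4: ⌊640/2⌋ × 452 = 320 × 452 mm
W5: ⌊452/2⌋ × 320 = 226 × 320 mm

226 × 320 mm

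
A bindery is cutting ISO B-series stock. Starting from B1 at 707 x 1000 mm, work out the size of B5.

B2: ⌊1000/2⌋ × 707 = 500 × 707 mm
B3: ⌊707/2⌋ × 500 = 353 × 500 mm
B4: ⌊500/2⌋ × 353 = 250 × 353 mm
B5: ⌊353/2⌋ × 250 = 176 × 250 mm

176 × 250 mm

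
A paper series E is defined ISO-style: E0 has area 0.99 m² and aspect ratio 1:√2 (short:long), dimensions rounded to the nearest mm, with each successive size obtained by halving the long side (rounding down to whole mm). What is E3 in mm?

Let E0's short side be w mm. w · w√2 = 0.99 m² = 990,000 mm², so w ≈ 836.7 mm and w√2 ≈ 1183.2 mm → E0 = 837 × 1183 mm.
E1: ⌊1183/2⌋ × 837 = 591 × 837 mm
E2: ⌊837/2⌋ × 591 = 418 × 591 mm
E3: ⌊591/2⌋ × 418 = 295 × 418 mm

295 × 418 mm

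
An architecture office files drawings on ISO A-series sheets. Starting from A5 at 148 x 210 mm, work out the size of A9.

A6: ⌊210/2⌋ × 148 = 105 × 148 mm
A7: ⌊148/2⌋ × 105 = 74 × 105 mm
A8: ⌊105/2⌋ × 74 = 52 × 74 mm
A9: ⌊74/2⌋ × 52 = 37 × 52 mm

37 × 52 mm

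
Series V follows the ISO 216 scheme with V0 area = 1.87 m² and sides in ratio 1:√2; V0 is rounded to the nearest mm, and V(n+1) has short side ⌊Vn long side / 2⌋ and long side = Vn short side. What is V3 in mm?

406 × 575 mm

Let V0's short side be w mm. w · w√2 = 1.87 m² = 1,870,000 mm², so w ≈ 1149.9 mm and w√2 ≈ 1626.2 mm → V0 = 1150 × 1626 mm.
V1: ⌊1626/2⌋ × 1150 = 813 × 1150 mm
V2: ⌊1150/2⌋ × 813 = 575 × 813 mm
V3: ⌊813/2⌋ × 575 = 406 × 575 mm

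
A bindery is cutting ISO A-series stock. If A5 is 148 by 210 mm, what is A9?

A6: ⌊210/2⌋ × 148 = 105 × 148 mm
A7: ⌊148/2⌋ × 105 = 74 × 105 mm
A8: ⌊105/2⌋ × 74 = 52 × 74 mm
A9: ⌊74/2⌋ × 52 = 37 × 52 mm

37 × 52 mm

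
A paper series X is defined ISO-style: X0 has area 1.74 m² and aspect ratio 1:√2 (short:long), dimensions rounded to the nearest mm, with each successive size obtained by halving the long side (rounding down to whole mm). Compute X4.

Let X0's short side be w mm. w · w√2 = 1.74 m² = 1,740,000 mm², so w ≈ 1109.2 mm and w√2 ≈ 1568.7 mm → X0 = 1109 × 1569 mm.
X1: ⌊1569/2⌋ × 1109 = 784 × 1109 mm
X2: ⌊1109/2⌋ × 784 = 554 × 784 mm
X3: ⌊784/2⌋ × 554 = 392 × 554 mm
X4: ⌊554/2⌋ × 392 = 277 × 392 mm

277 × 392 mm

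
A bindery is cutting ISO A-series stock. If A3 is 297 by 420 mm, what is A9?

37 × 52 mm

A4: ⌊420/2⌋ × 297 = 210 × 297 mm
A5: ⌊297/2⌋ × 210 = 148 × 210 mm
A6: ⌊210/2⌋ × 148 = 105 × 148 mm
A7: ⌊148/2⌋ × 105 = 74 × 105 mm
A8: ⌊105/2⌋ × 74 = 52 × 74 mm
A9: ⌊74/2⌋ × 52 = 37 × 52 mm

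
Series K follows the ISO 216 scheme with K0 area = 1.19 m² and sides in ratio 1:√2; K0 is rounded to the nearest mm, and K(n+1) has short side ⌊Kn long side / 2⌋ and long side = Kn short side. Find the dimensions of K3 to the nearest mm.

Let K0's short side be w mm. w · w√2 = 1.19 m² = 1,190,000 mm², so w ≈ 917.3 mm and w√2 ≈ 1297.3 mm → K0 = 917 × 1297 mm.
K1: ⌊1297/2⌋ × 917 = 648 × 917 mm
K2: ⌊917/2⌋ × 648 = 458 × 648 mm
K3: ⌊648/2⌋ × 458 = 324 × 458 mm

324 × 458 mm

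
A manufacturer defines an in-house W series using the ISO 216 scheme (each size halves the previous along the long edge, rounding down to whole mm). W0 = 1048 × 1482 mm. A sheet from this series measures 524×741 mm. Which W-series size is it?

W2

W0: 1048 × 1482 mm
W1: 741 × 1048 mm
W2: 524 × 741 mm
W3: 370 × 524 mm
→ matches W2.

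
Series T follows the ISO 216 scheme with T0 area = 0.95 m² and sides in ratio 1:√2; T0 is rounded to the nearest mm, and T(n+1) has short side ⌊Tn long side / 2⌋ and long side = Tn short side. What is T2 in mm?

Let T0's short side be w mm. w · w√2 = 0.95 m² = 950,000 mm², so w ≈ 819.6 mm and w√2 ≈ 1159.1 mm → T0 = 820 × 1159 mm.
T1: ⌊1159/2⌋ × 820 = 579 × 820 mm
T2: ⌊820/2⌋ × 579 = 410 × 579 mm

410 × 579 mm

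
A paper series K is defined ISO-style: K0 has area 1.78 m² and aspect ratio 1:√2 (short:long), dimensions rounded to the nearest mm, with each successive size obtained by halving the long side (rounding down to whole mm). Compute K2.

561 × 793 mm

Let K0's short side be w mm. w · w√2 = 1.78 m² = 1,780,000 mm², so w ≈ 1121.9 mm and w√2 ≈ 1586.6 mm → K0 = 1122 × 1587 mm.
K1: ⌊1587/2⌋ × 1122 = 793 × 1122 mm
K2: ⌊1122/2⌋ × 793 = 561 × 793 mm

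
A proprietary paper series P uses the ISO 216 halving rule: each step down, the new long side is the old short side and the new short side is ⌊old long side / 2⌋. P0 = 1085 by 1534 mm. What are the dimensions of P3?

383 × 542 mm

P1: ⌊1534/2⌋ × 1085 = 767 × 1085 mm
P2: ⌊1085/2⌋ × 767 = 542 × 767 mm
P3: ⌊767/2⌋ × 542 = 383 × 542 mm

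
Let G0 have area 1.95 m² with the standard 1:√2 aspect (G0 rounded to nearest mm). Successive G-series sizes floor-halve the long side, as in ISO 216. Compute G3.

Let G0's short side be w mm. w · w√2 = 1.95 m² = 1,950,000 mm², so w ≈ 1174.2 mm and w√2 ≈ 1660.6 mm → G0 = 1174 × 1661 mm.
G1: ⌊1661/2⌋ × 1174 = 830 × 1174 mm
G2: ⌊1174/2⌋ × 830 = 587 × 830 mm
G3: ⌊830/2⌋ × 587 = 415 × 587 mm

415 × 587 mm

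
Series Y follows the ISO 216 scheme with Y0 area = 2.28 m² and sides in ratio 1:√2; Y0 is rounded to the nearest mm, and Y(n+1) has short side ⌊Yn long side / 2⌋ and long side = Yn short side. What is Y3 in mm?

Let Y0's short side be w mm. w · w√2 = 2.28 m² = 2,280,000 mm², so w ≈ 1269.7 mm and w√2 ≈ 1795.7 mm → Y0 = 1270 × 1796 mm.
Y1: ⌊1796/2⌋ × 1270 = 898 × 1270 mm
Y2: ⌊1270/2⌋ × 898 = 635 × 898 mm
Y3: ⌊898/2⌋ × 635 = 449 × 635 mm

449 × 635 mm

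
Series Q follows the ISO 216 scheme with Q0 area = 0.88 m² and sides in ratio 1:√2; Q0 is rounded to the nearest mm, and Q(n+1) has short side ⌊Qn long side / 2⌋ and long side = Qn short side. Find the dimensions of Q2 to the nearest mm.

394 × 558 mm

Let Q0's short side be w mm. w · w√2 = 0.88 m² = 880,000 mm², so w ≈ 788.8 mm and w√2 ≈ 1115.6 mm → Q0 = 789 × 1116 mm.
Q1: ⌊1116/2⌋ × 789 = 558 × 789 mm
Q2: ⌊789/2⌋ × 558 = 394 × 558 mm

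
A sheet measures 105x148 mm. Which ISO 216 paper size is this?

Aspect ratio 148/105 ≈ 1.410 — close to the ISO √2 ≈ 1.414.
In the A-series (A0 area = 1 m²): A6 = 105 × 148 mm.

A6 (105 × 148 mm)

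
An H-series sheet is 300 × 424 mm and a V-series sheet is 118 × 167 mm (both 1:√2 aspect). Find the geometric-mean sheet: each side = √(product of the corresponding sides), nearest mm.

188 × 266 mm

Short side: √(300 · 118) = √35400 ≈ 188.1 → 188 mm
Long side: √(424 · 167) = √70808 ≈ 266.1 → 266 mm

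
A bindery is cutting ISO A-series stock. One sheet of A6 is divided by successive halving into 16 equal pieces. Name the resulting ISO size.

A10

16 = 2^4, so 4 halving steps.
A6 → A7 → … → A10 after 4 steps.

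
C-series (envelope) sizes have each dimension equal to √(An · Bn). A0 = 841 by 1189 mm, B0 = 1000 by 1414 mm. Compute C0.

Short side: √(841 · 1000) = √841000 ≈ 917.1 → 917 mm
Long side: √(1189 · 1414) = √1681246 ≈ 1296.6 → 1297 mm

917 × 1297 mm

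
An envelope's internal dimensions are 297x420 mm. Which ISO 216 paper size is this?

Aspect ratio 420/297 ≈ 1.414 — close to the ISO √2 ≈ 1.414.
In the A-series (A0 area = 1 m²): A3 = 297 × 420 mm.

A3 (297 × 420 mm)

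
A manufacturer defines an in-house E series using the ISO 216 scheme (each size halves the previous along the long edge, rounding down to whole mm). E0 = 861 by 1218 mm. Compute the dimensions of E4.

215 × 304 mm

E1: ⌊1218/2⌋ × 861 = 609 × 861 mm
E2: ⌊861/2⌋ × 609 = 430 × 609 mm
E3: ⌊609/2⌋ × 430 = 304 × 430 mm
E4: ⌊430/2⌋ × 304 = 215 × 304 mm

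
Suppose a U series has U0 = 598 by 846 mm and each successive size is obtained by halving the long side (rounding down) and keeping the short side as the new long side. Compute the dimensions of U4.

149 × 211 mm

U1: ⌊846/2⌋ × 598 = 423 × 598 mm
U2: ⌊598/2⌋ × 423 = 299 × 423 mm
U3: ⌊423/2⌋ × 299 = 211 × 299 mm
U4: ⌊299/2⌋ × 211 = 149 × 211 mm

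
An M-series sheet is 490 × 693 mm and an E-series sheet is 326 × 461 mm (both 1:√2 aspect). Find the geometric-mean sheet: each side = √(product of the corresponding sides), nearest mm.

400 × 565 mm

Short side: √(490 · 326) = √159740 ≈ 399.7 → 400 mm
Long side: √(693 · 461) = √319473 ≈ 565.2 → 565 mm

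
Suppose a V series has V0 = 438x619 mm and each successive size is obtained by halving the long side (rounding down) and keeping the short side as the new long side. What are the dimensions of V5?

77 × 109 mm

V1: ⌊619/2⌋ × 438 = 309 × 438 mm
V2: ⌊438/2⌋ × 309 = 219 × 309 mm
V3: ⌊309/2⌋ × 219 = 154 × 219 mm
V4: ⌊219/2⌋ × 154 = 109 × 154 mm
V5: ⌊154/2⌋ × 109 = 77 × 109 mm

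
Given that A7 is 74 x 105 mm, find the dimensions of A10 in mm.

A8: ⌊105/2⌋ × 74 = 52 × 74 mm
A9: ⌊74/2⌋ × 52 = 37 × 52 mm
A10: ⌊52/2⌋ × 37 = 26 × 37 mm

26 × 37 mm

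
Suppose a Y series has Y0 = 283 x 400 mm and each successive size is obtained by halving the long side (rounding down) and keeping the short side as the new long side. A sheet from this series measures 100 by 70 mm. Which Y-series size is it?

Y4

Y0: 283 × 400 mm
Y1: 200 × 283 mm
Y2: 141 × 200 mm
Y3: 100 × 141 mm
Y4: 70 × 100 mm
Y5: 50 × 70 mm
→ matches Y4.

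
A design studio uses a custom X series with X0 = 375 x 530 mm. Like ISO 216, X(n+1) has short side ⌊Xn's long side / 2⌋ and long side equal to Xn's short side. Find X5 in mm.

X1 = 265 × 375 mm (from X0 by 1 halving).
X2: ⌊375/2⌋ × 265 = 187 × 265 mm
X3: ⌊265/2⌋ × 187 = 132 × 187 mm
X4: ⌊187/2⌋ × 132 = 93 × 132 mm
X5: ⌊132/2⌋ × 93 = 66 × 93 mm

66 × 93 mm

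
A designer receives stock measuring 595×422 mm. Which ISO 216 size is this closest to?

Aspect ratio 595/422 ≈ 1.410 — close to the ISO √2 ≈ 1.414.
In the A-series (A0 area = 1 m²): A2 = 420 × 594 mm.
Off by 3 mm total — nearest standard size.

A2 (420 × 594 mm)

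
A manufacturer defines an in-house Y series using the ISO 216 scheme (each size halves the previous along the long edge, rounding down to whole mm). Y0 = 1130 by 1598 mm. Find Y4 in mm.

282 × 399 mm

Y1: ⌊1598/2⌋ × 1130 = 799 × 1130 mm
Y2: ⌊1130/2⌋ × 799 = 565 × 799 mm
Y3: ⌊799/2⌋ × 565 = 399 × 565 mm
Y4: ⌊565/2⌋ × 399 = 282 × 399 mm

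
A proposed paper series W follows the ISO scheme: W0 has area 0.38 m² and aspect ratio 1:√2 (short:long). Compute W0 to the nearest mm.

518 × 733 mm

Let the short side be w mm. Then w · w√2 = 0.38 m² = 380,000 mm².
w² = 380,000/√2, so w ≈ 518.4 mm; long side = w√2 ≈ 733.1 mm.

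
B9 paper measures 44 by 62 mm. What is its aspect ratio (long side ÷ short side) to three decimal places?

62 / 44 = 1.409
ISO 216 targets √2 ≈ 1.414; the -0.005 deviation is from mm rounding.

1.409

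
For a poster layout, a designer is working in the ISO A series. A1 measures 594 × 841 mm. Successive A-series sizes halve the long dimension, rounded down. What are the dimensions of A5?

148 × 210 mm

A2: ⌊841/2⌋ × 594 = 420 × 594 mm
A3: ⌊594/2⌋ × 420 = 297 × 420 mm
A4: ⌊420/2⌋ × 297 = 210 × 297 mm
A5: ⌊297/2⌋ × 210 = 148 × 210 mm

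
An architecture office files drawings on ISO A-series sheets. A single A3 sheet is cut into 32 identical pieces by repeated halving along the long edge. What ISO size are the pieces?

A8

32 = 2^5, so 5 halving steps.
A3 → A4 → … → A8 after 5 steps.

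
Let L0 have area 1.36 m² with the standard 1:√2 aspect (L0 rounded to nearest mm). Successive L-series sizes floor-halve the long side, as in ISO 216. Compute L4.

245 × 346 mm

Let L0's short side be w mm. w · w√2 = 1.36 m² = 1,360,000 mm², so w ≈ 980.6 mm and w√2 ≈ 1386.8 mm → L0 = 981 × 1387 mm.
L1: ⌊1387/2⌋ × 981 = 693 × 981 mm
L2: ⌊981/2⌋ × 693 = 490 × 693 mm
L3: ⌊693/2⌋ × 490 = 346 × 490 mm
L4: ⌊490/2⌋ × 346 = 245 × 346 mm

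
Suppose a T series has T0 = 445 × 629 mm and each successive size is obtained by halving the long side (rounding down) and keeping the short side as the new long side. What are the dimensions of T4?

111 × 157 mm

T1: ⌊629/2⌋ × 445 = 314 × 445 mm
T2: ⌊445/2⌋ × 314 = 222 × 314 mm
T3: ⌊314/2⌋ × 222 = 157 × 222 mm
T4: ⌊222/2⌋ × 157 = 111 × 157 mm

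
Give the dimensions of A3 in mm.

297 × 420 mm

A0 = 841 × 1189 mm (A0 has area 1 m², aspect 1:√2).
A1: ⌊1189/2⌋ × 841 = 594 × 841 mm
A2: ⌊841/2⌋ × 594 = 420 × 594 mm
A3: ⌊594/2⌋ × 420 = 297 × 420 mm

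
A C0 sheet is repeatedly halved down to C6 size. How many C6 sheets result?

64

Each ISO step halves the sheet: 1 × C0 → 2 × C1 → 4 × C2 → 8 × C3 → …
From C0 to C6 is 6 halving steps: 2^6 = 64.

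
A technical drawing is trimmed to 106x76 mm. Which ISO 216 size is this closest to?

Aspect ratio 106/76 ≈ 1.395 (ISO target is √2 ≈ 1.414).
In the A-series (A0 area = 1 m²): A7 = 74 × 105 mm.
Off by 3 mm total — nearest standard size.

A7 (74 × 105 mm)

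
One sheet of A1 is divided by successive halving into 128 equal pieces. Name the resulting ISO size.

128 = 2^7, so 7 halving steps.
A1 → A2 → … → A8 after 7 steps.

A8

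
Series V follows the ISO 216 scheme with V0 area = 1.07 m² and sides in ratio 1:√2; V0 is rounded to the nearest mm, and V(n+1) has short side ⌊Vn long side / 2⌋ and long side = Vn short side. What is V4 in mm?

217 × 307 mm

Let V0's short side be w mm. w · w√2 = 1.07 m² = 1,070,000 mm², so w ≈ 869.8 mm and w√2 ≈ 1230.1 mm → V0 = 870 × 1230 mm.
V1: ⌊1230/2⌋ × 870 = 615 × 870 mm
V2: ⌊870/2⌋ × 615 = 435 × 615 mm
V3: ⌊615/2⌋ × 435 = 307 × 435 mm
V4: ⌊435/2⌋ × 307 = 217 × 307 mm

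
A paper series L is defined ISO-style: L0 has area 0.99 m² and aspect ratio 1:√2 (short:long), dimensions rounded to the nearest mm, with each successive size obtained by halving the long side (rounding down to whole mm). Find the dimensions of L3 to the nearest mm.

Let L0's short side be w mm. w · w√2 = 0.99 m² = 990,000 mm², so w ≈ 836.7 mm and w√2 ≈ 1183.2 mm → L0 = 837 × 1183 mm.
L1: ⌊1183/2⌋ × 837 = 591 × 837 mm
L2: ⌊837/2⌋ × 591 = 418 × 591 mm
L3: ⌊591/2⌋ × 418 = 295 × 418 mm

295 × 418 mm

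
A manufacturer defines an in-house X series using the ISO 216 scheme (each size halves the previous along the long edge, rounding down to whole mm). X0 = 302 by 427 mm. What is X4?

X1: ⌊427/2⌋ × 302 = 213 × 302 mm
X2: ⌊302/2⌋ × 213 = 151 × 213 mm
X3: ⌊213/2⌋ × 151 = 106 × 151 mm
X4: ⌊151/2⌋ × 106 = 75 × 106 mm

75 × 106 mm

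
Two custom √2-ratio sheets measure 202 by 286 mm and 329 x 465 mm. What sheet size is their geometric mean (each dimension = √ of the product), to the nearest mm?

Short side: √(202 · 329) = √66458 ≈ 257.8 → 258 mm
Long side: √(286 · 465) = √132990 ≈ 364.7 → 365 mm

258 × 365 mm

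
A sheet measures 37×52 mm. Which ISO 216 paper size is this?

A9 (37 × 52 mm)

Aspect ratio 52/37 ≈ 1.405 — close to the ISO √2 ≈ 1.414.
In the A-series (A0 area = 1 m²): A9 = 37 × 52 mm.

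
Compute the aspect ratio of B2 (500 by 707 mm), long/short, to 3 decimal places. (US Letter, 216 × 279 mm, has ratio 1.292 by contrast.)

707 / 500 = 1.414
Matches √2 ≈ 1.414 — the ISO 216 defining ratio.

1.414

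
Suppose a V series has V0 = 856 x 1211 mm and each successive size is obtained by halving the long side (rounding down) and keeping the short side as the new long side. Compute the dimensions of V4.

214 × 302 mm

V1 = 605 × 856 mm (from V0 by 1 halving).
V2: ⌊856/2⌋ × 605 = 428 × 605 mm
V3: ⌊605/2⌋ × 428 = 302 × 428 mm
V4: ⌊428/2⌋ × 302 = 214 × 302 mm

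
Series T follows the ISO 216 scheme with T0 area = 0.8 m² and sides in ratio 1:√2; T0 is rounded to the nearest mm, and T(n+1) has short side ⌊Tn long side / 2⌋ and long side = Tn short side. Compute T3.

266 × 376 mm

Let T0's short side be w mm. w · w√2 = 0.8 m² = 800,000 mm², so w ≈ 752.1 mm and w√2 ≈ 1063.7 mm → T0 = 752 × 1064 mm.
T1: ⌊1064/2⌋ × 752 = 532 × 752 mm
T2: ⌊752/2⌋ × 532 = 376 × 532 mm
T3: ⌊532/2⌋ × 376 = 266 × 376 mm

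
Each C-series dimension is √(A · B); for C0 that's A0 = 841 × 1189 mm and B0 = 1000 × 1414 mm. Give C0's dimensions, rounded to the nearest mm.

Short: √(841 · 1000) = √841000 ≈ 917.1 mm.
Long: √(1189 · 1414) = √1681246 ≈ 1296.6 mm.

917 × 1297 mm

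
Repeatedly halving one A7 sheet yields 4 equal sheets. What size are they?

A9

4 = 2^2, so 2 halving steps.
A7 → A8 → … → A9 after 2 steps.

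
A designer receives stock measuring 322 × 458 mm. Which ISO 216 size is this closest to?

Aspect ratio 458/322 ≈ 1.422 — close to the ISO √2 ≈ 1.414.
In the C-series (envelope sizes, between A and B): C3 = 324 × 458 mm.
Off by 2 mm total — nearest standard size.

C3 (324 × 458 mm)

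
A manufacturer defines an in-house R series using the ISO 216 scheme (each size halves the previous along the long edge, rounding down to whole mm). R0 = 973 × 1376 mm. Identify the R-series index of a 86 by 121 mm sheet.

R0: 973 × 1376 mm
R1: 688 × 973 mm
R2: 486 × 688 mm
R3: 344 × 486 mm
R4: 243 × 344 mm
R5: 172 × 243 mm
R6: 121 × 172 mm
R7: 86 × 121 mm
R8: 60 × 86 mm
→ matches R7.

R7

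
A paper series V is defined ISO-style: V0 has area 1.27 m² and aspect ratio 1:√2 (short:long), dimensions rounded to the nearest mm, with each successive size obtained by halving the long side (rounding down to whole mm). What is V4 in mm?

237 × 335 mm

Let V0's short side be w mm. w · w√2 = 1.27 m² = 1,270,000 mm², so w ≈ 947.6 mm and w√2 ≈ 1340.2 mm → V0 = 948 × 1340 mm.
V1: ⌊1340/2⌋ × 948 = 670 × 948 mm
V2: ⌊948/2⌋ × 670 = 474 × 670 mm
V3: ⌊670/2⌋ × 474 = 335 × 474 mm
V4: ⌊474/2⌋ × 335 = 237 × 335 mm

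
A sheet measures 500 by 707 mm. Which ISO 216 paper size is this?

Aspect ratio 707/500 ≈ 1.414 — close to the ISO √2 ≈ 1.414.
In the B-series (B0 = 1000 × 1414 mm): B2 = 500 × 707 mm.

B2 (500 × 707 mm)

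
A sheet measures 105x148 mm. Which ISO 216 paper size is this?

Aspect ratio 148/105 ≈ 1.410 — close to the ISO √2 ≈ 1.414.
In the A-series (A0 area = 1 m²): A6 = 105 × 148 mm.

A6 (105 × 148 mm)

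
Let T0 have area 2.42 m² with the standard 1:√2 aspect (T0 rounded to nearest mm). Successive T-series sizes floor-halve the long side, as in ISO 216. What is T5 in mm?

231 × 327 mm

Let T0's short side be w mm. w · w√2 = 2.42 m² = 2,420,000 mm², so w ≈ 1308.1 mm and w√2 ≈ 1850.0 mm → T0 = 1308 × 1850 mm.
T1: ⌊1850/2⌋ × 1308 = 925 × 1308 mm
T2: ⌊1308/2⌋ × 925 = 654 × 925 mm
T3: ⌊925/2⌋ × 654 = 462 × 654 mm
T4: ⌊654/2⌋ × 462 = 327 × 462 mm
T5: ⌊462/2⌋ × 327 = 231 × 327 mm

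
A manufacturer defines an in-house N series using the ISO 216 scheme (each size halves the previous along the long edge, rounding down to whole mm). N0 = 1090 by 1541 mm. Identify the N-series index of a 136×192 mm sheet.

N0: 1090 × 1541 mm
N1: 770 × 1090 mm
N2: 545 × 770 mm
N3: 385 × 545 mm
N4: 272 × 385 mm
N5: 192 × 272 mm
N6: 136 × 192 mm
N7: 96 × 136 mm
→ matches N6.

N6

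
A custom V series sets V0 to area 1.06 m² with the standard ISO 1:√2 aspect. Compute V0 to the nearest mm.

866 × 1224 mm

Let the short side be w mm. Then w · w√2 = 1.06 m² = 1,060,000 mm².
w² = 1,060,000/√2, so w ≈ 865.8 mm; long side = w√2 ≈ 1224.4 mm.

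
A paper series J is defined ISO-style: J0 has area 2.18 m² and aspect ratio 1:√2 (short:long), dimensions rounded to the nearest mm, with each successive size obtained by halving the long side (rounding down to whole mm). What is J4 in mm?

310 × 439 mm

Let J0's short side be w mm. w · w√2 = 2.18 m² = 2,180,000 mm², so w ≈ 1241.6 mm and w√2 ≈ 1755.8 mm → J0 = 1242 × 1756 mm.
J1: ⌊1756/2⌋ × 1242 = 878 × 1242 mm
J2: ⌊1242/2⌋ × 878 = 621 × 878 mm
J3: ⌊878/2⌋ × 621 = 439 × 621 mm
J4: ⌊621/2⌋ × 439 = 310 × 439 mm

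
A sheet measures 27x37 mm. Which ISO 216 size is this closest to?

A10 (26 × 37 mm)

Aspect ratio 37/27 ≈ 1.370 (ISO target is √2 ≈ 1.414).
In the A-series (A0 area = 1 m²): A10 = 26 × 37 mm.
Off by 1 mm total — nearest standard size.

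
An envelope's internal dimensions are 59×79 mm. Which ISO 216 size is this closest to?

C8 (57 × 81 mm)

Aspect ratio 79/59 ≈ 1.339 (ISO target is √2 ≈ 1.414).
In the C-series (envelope sizes, between A and B): C8 = 57 × 81 mm.
Off by 4 mm total — nearest standard size.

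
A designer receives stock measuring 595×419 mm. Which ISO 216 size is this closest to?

A2 (420 × 594 mm)

Aspect ratio 595/419 ≈ 1.420 — close to the ISO √2 ≈ 1.414.
In the A-series (A0 area = 1 m²): A2 = 420 × 594 mm.
Off by 2 mm total — nearest standard size.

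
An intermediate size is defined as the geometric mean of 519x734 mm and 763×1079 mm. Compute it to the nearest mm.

629 × 890 mm

Short side: √(519 · 763) = √395997 ≈ 629.3 → 629 mm
Long side: √(734 · 1079) = √791986 ≈ 889.9 → 890 mm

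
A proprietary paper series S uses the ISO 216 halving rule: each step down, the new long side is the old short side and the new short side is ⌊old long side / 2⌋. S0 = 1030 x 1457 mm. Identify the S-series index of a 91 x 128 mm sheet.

S0: 1030 × 1457 mm
S1: 728 × 1030 mm
S2: 515 × 728 mm
S3: 364 × 515 mm
S4: 257 × 364 mm
S5: 182 × 257 mm
S6: 128 × 182 mm
S7: 91 × 128 mm
S8: 64 × 91 mm
→ matches S7.

S7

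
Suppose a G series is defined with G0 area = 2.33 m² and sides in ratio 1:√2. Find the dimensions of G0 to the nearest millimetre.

1284 × 1815 mm

Let the short side be w mm. Then w · w√2 = 2.33 m² = 2,330,000 mm².
w² = 2,330,000/√2, so w ≈ 1283.6 mm; long side = w√2 ≈ 1815.2 mm.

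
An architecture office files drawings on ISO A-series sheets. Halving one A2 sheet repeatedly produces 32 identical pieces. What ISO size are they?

A7

32 = 2^5, so 5 halving steps.
A2 → A3 → … → A7 after 5 steps.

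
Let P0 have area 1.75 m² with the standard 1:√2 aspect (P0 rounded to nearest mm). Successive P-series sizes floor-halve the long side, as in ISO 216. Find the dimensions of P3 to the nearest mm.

393 × 556 mm

Let P0's short side be w mm. w · w√2 = 1.75 m² = 1,750,000 mm², so w ≈ 1112.4 mm and w√2 ≈ 1573.2 mm → P0 = 1112 × 1573 mm.
P1: ⌊1573/2⌋ × 1112 = 786 × 1112 mm
P2: ⌊1112/2⌋ × 786 = 556 × 786 mm
P3: ⌊786/2⌋ × 556 = 393 × 556 mm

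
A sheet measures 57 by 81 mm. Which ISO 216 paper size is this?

C8 (57 × 81 mm)

Aspect ratio 81/57 ≈ 1.421 — close to the ISO √2 ≈ 1.414.
In the C-series (envelope sizes, between A and B): C8 = 57 × 81 mm.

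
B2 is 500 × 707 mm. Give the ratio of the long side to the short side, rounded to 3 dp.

707 / 500 = 1.414
Matches √2 ≈ 1.414 — the ISO 216 defining ratio.

1.414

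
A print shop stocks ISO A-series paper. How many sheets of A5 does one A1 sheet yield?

A1 = 594 × 841 mm; A5 = 148 × 210 mm.
Each halving step doubles the count; 4 steps from A1 to A5.
2^4 = 16.

16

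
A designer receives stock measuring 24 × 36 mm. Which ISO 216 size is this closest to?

Aspect ratio 36/24 ≈ 1.500 (ISO target is √2 ≈ 1.414).
In the A-series (A0 area = 1 m²): A10 = 26 × 37 mm.
Off by 3 mm total — nearest standard size.

A10 (26 × 37 mm)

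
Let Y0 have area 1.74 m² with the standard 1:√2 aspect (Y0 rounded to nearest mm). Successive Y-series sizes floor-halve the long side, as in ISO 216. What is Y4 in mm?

277 × 392 mm

Let Y0's short side be w mm. w · w√2 = 1.74 m² = 1,740,000 mm², so w ≈ 1109.2 mm and w√2 ≈ 1568.7 mm → Y0 = 1109 × 1569 mm.
Y1: ⌊1569/2⌋ × 1109 = 784 × 1109 mm
Y2: ⌊1109/2⌋ × 784 = 554 × 784 mm
Y3: ⌊784/2⌋ × 554 = 392 × 554 mm
Y4: ⌊554/2⌋ × 392 = 277 × 392 mm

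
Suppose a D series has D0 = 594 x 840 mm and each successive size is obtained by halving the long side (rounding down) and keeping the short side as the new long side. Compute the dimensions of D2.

D1: ⌊840/2⌋ × 594 = 420 × 594 mm
D2: ⌊594/2⌋ × 420 = 297 × 420 mm

297 × 420 mm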